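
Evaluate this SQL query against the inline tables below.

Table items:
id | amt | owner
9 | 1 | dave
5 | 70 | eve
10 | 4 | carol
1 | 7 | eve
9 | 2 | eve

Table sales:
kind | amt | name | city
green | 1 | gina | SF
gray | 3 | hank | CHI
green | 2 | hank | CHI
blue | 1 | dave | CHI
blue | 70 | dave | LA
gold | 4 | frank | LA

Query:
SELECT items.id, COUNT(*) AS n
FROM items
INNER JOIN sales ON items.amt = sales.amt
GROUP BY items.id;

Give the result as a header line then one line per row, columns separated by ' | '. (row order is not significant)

== RESULT ==
items.id | n
9 | 3
5 | 1
10 | 1

Derivation:
After JOIN sales (5 rows):
items.id | items.amt | items.owner | sales.kind | sales.amt | sales.name | sales.city
9 | 1 | dave | green | 1 | gina | SF
9 | 1 | dave | blue | 1 | dave | CHI
5 | 70 | eve | blue | 70 | dave | LA
10 | 4 | carol | gold | 4 | frank | LA
9 | 2 | eve | green | 2 | hank | CHI
After GROUP BY (3 rows):
items.id | n
9 | 3
5 | 1
10 | 1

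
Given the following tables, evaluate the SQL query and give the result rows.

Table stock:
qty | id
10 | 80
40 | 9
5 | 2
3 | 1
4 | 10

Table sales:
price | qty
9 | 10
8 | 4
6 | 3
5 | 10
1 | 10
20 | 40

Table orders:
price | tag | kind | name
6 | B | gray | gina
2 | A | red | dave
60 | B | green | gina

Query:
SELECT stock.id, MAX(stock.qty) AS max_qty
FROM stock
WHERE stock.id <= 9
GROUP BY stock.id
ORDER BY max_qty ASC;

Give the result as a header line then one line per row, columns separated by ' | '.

After WHERE (3 rows):
stock.qty | stock.id
40 | 9
5 | 2
3 | 1
After GROUP BY (3 rows):
stock.id | max_qty
9 | 40
2 | 5
1 | 3
After ORDER BY (3 rows):
stock.id | max_qty
1 | 3
2 | 5
9 | 40

== RESULT ==
stock.id | max_qty
1 | 3
2 | 5
9 | 40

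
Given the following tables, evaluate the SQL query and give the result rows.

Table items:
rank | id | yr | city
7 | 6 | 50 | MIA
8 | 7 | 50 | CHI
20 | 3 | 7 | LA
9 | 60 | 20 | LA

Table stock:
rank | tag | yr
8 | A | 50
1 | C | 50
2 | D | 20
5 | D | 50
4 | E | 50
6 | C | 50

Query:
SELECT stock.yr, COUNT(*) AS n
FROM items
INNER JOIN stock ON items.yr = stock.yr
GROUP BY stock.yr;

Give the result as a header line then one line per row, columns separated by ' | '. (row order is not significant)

After JOIN stock (11 rows):
items.rank | items.id | items.yr | items.city | stock.rank | stock.tag | stock.yr
7 | 6 | 50 | MIA | 8 | A | 50
7 | 6 | 50 | MIA | 1 | C | 50
7 | 6 | 50 | MIA | 5 | D | 50
7 | 6 | 50 | MIA | 4 | E | 50
7 | 6 | 50 | MIA | 6 | C | 50
8 | 7 | 50 | CHI | 8 | A | 50
8 | 7 | 50 | CHI | 1 | C | 50
8 | 7 | 50 | CHI | 5 | D | 50
8 | 7 | 50 | CHI | 4 | E | 50
8 | 7 | 50 | CHI | 6 | C | 50
9 | 60 | 20 | LA | 2 | D | 20
After GROUP BY (2 rows):
stock.yr | n
50 | 10
20 | 1

== RESULT ==
stock.yr | n
50 | 10
20 | 1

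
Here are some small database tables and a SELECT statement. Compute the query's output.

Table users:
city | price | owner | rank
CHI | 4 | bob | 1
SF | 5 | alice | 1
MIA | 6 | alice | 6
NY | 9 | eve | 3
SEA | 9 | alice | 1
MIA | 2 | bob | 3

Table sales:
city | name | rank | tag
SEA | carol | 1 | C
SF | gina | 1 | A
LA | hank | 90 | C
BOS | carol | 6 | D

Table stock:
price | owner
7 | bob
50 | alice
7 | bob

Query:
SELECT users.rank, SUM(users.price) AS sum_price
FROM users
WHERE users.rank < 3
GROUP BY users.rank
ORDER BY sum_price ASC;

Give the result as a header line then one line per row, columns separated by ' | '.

After WHERE (3 rows):
users.city | users.price | users.owner | users.rank
CHI | 4 | bob | 1
SF | 5 | alice | 1
SEA | 9 | alice | 1
After GROUP BY (1 rows):
users.rank | sum_price
1 | 18
After ORDER BY (1 rows):
users.rank | sum_price
1 | 18

== RESULT ==
users.rank | sum_price
1 | 18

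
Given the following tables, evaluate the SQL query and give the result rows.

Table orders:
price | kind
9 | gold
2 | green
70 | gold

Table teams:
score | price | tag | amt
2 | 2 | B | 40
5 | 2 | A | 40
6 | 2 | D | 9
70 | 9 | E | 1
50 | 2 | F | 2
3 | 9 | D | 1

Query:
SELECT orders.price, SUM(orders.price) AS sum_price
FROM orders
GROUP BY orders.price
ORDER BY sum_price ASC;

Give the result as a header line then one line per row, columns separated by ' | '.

After GROUP BY (3 rows):
orders.price | sum_price
9 | 9
2 | 2
70 | 70
After ORDER BY (3 rows):
orders.price | sum_price
2 | 2
9 | 9
70 | 70

== RESULT ==
orders.price | sum_price
2 | 2
9 | 9
70 | 70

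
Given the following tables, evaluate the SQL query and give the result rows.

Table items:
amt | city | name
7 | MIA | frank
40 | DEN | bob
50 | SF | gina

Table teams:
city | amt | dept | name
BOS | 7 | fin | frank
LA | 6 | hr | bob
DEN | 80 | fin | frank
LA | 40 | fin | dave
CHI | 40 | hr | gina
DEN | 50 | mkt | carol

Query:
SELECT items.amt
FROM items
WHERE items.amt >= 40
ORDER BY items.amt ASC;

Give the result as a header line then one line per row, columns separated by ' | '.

After WHERE (2 rows):
items.amt | items.city | items.name
40 | DEN | bob
50 | SF | gina
After SELECT (2 rows):
items.amt
40
50
After ORDER BY (2 rows):
items.amt
40
50

== RESULT ==
items.amt
40
50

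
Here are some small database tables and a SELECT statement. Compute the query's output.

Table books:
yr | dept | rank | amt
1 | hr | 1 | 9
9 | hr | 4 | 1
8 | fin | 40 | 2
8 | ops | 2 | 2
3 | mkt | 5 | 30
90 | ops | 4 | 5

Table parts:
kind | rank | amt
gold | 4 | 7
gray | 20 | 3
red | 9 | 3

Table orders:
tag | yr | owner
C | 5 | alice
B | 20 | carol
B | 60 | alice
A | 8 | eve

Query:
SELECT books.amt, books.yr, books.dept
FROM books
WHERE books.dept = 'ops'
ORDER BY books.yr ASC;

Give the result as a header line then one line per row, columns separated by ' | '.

== RESULT ==
books.amt | books.yr | books.dept
2 | 8 | ops
5 | 90 | ops

Derivation:
After WHERE (2 rows):
books.yr | books.dept | books.rank | books.amt
8 | ops | 2 | 2
90 | ops | 4 | 5
After SELECT (2 rows):
books.amt | books.yr | books.dept
2 | 8 | ops
5 | 90 | ops
After ORDER BY (2 rows):
books.amt | books.yr | books.dept
2 | 8 | ops
5 | 90 | ops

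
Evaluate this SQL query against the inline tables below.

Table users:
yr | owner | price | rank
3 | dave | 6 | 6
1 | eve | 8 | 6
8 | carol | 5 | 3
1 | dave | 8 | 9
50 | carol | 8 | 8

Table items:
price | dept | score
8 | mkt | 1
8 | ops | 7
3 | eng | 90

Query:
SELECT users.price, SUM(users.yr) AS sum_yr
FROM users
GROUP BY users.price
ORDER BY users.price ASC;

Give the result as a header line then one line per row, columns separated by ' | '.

== RESULT ==
users.price | sum_yr
5 | 8
6 | 3
8 | 52

Derivation:
After GROUP BY (3 rows):
users.price | sum_yr
6 | 3
8 | 52
5 | 8
After ORDER BY (3 rows):
users.price | sum_yr
5 | 8
6 | 3
8 | 52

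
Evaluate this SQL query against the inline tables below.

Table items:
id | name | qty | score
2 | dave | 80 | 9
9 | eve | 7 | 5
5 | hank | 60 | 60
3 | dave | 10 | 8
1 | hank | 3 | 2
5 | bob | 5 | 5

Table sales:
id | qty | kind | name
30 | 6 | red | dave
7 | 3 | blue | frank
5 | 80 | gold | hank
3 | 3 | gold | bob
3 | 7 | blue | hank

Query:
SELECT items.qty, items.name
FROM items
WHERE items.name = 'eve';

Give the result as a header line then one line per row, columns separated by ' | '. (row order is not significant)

After WHERE (1 rows):
items.id | items.name | items.qty | items.score
9 | eve | 7 | 5
After SELECT (1 rows):
items.qty | items.name
7 | eve

== RESULT ==
items.qty | items.name
7 | eve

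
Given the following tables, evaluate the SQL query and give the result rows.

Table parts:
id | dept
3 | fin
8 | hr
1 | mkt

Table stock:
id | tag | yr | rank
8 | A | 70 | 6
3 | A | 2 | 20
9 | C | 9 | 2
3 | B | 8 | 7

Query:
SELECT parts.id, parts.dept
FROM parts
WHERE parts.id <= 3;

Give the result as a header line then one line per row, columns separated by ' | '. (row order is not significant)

After WHERE (2 rows):
parts.id | parts.dept
3 | fin
1 | mkt
After SELECT (2 rows):
parts.id | parts.dept
3 | fin
1 | mkt

== RESULT ==
parts.id | parts.dept
3 | fin
1 | mkt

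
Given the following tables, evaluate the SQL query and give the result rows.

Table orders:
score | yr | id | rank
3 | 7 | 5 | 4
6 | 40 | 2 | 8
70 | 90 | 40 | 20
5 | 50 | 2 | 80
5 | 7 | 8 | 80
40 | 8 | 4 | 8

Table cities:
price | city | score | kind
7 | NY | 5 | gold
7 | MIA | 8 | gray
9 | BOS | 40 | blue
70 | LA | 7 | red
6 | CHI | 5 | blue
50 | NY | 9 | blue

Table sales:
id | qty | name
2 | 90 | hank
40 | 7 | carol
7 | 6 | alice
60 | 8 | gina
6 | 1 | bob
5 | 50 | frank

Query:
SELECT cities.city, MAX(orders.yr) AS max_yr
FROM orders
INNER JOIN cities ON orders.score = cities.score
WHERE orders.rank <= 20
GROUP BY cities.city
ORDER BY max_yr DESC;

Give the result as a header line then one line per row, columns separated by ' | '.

== RESULT ==
cities.city | max_yr
BOS | 8

Derivation:
After JOIN cities (5 rows):
orders.score | orders.yr | orders.id | orders.rank | cities.price | cities.city | cities.score | cities.kind
5 | 50 | 2 | 80 | 7 | NY | 5 | gold
5 | 50 | 2 | 80 | 6 | CHI | 5 | blue
5 | 7 | 8 | 80 | 7 | NY | 5 | gold
5 | 7 | 8 | 80 | 6 | CHI | 5 | blue
40 | 8 | 4 | 8 | 9 | BOS | 40 | blue
After WHERE (1 rows):
orders.score | orders.yr | orders.id | orders.rank | cities.price | cities.city | cities.score | cities.kind
40 | 8 | 4 | 8 | 9 | BOS | 40 | blue
After GROUP BY (1 rows):
cities.city | max_yr
BOS | 8
After ORDER BY (1 rows):
cities.city | max_yr
BOS | 8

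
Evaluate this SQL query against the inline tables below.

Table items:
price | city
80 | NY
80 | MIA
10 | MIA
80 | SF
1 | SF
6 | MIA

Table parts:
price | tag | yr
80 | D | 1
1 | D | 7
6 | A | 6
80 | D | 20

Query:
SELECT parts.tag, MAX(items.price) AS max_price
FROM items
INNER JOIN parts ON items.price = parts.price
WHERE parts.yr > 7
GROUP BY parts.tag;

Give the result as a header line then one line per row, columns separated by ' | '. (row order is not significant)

== RESULT ==
parts.tag | max_price
D | 80

Derivation:
After JOIN parts (8 rows):
items.price | items.city | parts.price | parts.tag | parts.yr
80 | NY | 80 | D | 1
80 | NY | 80 | D | 20
80 | MIA | 80 | D | 1
80 | MIA | 80 | D | 20
80 | SF | 80 | D | 1
80 | SF | 80 | D | 20
1 | SF | 1 | D | 7
6 | MIA | 6 | A | 6
After WHERE (3 rows):
items.price | items.city | parts.price | parts.tag | parts.yr
80 | NY | 80 | D | 20
80 | MIA | 80 | D | 20
80 | SF | 80 | D | 20
After GROUP BY (1 rows):
parts.tag | max_price
D | 80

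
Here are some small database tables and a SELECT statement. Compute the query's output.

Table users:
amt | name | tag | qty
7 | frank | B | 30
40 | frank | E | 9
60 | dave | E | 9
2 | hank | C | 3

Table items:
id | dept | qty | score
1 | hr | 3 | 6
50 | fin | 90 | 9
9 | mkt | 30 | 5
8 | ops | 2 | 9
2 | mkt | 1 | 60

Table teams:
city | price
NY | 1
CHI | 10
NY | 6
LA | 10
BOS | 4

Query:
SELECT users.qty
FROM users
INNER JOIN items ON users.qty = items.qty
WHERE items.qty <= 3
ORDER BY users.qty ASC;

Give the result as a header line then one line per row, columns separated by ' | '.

== RESULT ==
users.qty
3

Derivation:
After JOIN items (2 rows):
users.amt | users.name | users.tag | users.qty | items.id | items.dept | items.qty | items.score
7 | frank | B | 30 | 9 | mkt | 30 | 5
2 | hank | C | 3 | 1 | hr | 3 | 6
After WHERE (1 rows):
users.amt | users.name | users.tag | users.qty | items.id | items.dept | items.qty | items.score
2 | hank | C | 3 | 1 | hr | 3 | 6
After SELECT (1 rows):
users.qty
3
After ORDER BY (1 rows):
users.qty
3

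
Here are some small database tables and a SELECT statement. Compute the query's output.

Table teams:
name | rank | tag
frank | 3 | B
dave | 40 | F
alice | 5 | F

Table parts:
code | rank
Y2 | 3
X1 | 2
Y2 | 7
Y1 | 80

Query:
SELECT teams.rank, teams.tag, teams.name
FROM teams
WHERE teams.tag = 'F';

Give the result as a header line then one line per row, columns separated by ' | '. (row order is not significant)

After WHERE (2 rows):
teams.name | teams.rank | teams.tag
dave | 40 | F
alice | 5 | F
After SELECT (2 rows):
teams.rank | teams.tag | teams.name
40 | F | dave
5 | F | alice

== RESULT ==
teams.rank | teams.tag | teams.name
40 | F | dave
5 | F | alice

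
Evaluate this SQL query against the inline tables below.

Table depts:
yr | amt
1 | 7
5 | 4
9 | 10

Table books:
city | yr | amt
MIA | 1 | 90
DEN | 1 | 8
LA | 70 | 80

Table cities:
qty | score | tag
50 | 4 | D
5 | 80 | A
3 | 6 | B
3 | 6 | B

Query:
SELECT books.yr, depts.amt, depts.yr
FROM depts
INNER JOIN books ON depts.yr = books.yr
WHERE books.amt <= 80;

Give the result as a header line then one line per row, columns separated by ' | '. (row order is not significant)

== RESULT ==
books.yr | depts.amt | depts.yr
1 | 7 | 1

Derivation:
After JOIN books (2 rows):
depts.yr | depts.amt | books.city | books.yr | books.amt
1 | 7 | MIA | 1 | 90
1 | 7 | DEN | 1 | 8
After WHERE (1 rows):
depts.yr | depts.amt | books.city | books.yr | books.amt
1 | 7 | DEN | 1 | 8
After SELECT (1 rows):
books.yr | depts.amt | depts.yr
1 | 7 | 1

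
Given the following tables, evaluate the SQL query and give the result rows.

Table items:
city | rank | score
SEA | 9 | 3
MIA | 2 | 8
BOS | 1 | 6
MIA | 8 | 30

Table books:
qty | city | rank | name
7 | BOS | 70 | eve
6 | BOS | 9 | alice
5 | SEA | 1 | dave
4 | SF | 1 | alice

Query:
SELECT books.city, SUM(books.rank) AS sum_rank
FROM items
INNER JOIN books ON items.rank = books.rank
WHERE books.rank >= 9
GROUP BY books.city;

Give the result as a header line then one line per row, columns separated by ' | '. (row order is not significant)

== RESULT ==
books.city | sum_rank
BOS | 9

Derivation:
After JOIN books (3 rows):
items.city | items.rank | items.score | books.qty | books.city | books.rank | books.name
SEA | 9 | 3 | 6 | BOS | 9 | alice
BOS | 1 | 6 | 5 | SEA | 1 | dave
BOS | 1 | 6 | 4 | SF | 1 | alice
After WHERE (1 rows):
items.city | items.rank | items.score | books.qty | books.city | books.rank | books.name
SEA | 9 | 3 | 6 | BOS | 9 | alice
After GROUP BY (1 rows):
books.city | sum_rank
BOS | 9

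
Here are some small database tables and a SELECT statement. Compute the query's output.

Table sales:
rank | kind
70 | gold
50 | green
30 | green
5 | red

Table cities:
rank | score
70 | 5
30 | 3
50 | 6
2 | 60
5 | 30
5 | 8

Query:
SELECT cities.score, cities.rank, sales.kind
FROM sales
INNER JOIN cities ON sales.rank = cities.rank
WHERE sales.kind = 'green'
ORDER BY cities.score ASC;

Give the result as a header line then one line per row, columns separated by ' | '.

After JOIN cities (5 rows):
sales.rank | sales.kind | cities.rank | cities.score
70 | gold | 70 | 5
50 | green | 50 | 6
30 | green | 30 | 3
5 | red | 5 | 30
5 | red | 5 | 8
After WHERE (2 rows):
sales.rank | sales.kind | cities.rank | cities.score
50 | green | 50 | 6
30 | green | 30 | 3
After SELECT (2 rows):
cities.score | cities.rank | sales.kind
6 | 50 | green
3 | 30 | green
After ORDER BY (2 rows):
cities.score | cities.rank | sales.kind
3 | 30 | green
6 | 50 | green

== RESULT ==
cities.score | cities.rank | sales.kind
3 | 30 | green
6 | 50 | green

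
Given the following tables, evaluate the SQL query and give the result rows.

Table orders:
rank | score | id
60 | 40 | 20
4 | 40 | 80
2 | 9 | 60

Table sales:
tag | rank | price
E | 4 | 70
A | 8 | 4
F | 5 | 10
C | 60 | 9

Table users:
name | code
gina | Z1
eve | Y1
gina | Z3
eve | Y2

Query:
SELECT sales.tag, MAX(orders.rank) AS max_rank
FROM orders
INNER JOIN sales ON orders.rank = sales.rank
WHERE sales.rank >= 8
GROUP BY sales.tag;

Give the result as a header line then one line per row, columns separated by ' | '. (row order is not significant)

After JOIN sales (2 rows):
orders.rank | orders.score | orders.id | sales.tag | sales.rank | sales.price
60 | 40 | 20 | C | 60 | 9
4 | 40 | 80 | E | 4 | 70
After WHERE (1 rows):
orders.rank | orders.score | orders.id | sales.tag | sales.rank | sales.price
60 | 40 | 20 | C | 60 | 9
After GROUP BY (1 rows):
sales.tag | max_rank
C | 60

== RESULT ==
sales.tag | max_rank
C | 60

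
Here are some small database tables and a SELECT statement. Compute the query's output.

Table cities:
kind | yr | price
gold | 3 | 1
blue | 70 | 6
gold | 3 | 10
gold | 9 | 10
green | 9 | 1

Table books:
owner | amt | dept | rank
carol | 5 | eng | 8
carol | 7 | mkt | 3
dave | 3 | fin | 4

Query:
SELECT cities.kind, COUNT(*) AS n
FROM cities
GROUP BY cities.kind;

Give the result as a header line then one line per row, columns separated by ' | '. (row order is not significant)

== RESULT ==
cities.kind | n
gold | 3
blue | 1
green | 1

Derivation:
After GROUP BY (3 rows):
cities.kind | n
gold | 3
blue | 1
green | 1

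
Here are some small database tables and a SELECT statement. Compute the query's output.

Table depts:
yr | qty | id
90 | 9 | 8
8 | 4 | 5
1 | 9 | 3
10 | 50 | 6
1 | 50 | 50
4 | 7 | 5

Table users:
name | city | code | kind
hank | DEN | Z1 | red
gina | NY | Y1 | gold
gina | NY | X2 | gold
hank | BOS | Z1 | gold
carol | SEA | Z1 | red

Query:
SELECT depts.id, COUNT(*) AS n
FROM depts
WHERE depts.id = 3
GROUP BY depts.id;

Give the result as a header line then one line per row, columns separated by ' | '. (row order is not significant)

After WHERE (1 rows):
depts.yr | depts.qty | depts.id
1 | 9 | 3
After GROUP BY (1 rows):
depts.id | n
3 | 1

== RESULT ==
depts.id | n
3 | 1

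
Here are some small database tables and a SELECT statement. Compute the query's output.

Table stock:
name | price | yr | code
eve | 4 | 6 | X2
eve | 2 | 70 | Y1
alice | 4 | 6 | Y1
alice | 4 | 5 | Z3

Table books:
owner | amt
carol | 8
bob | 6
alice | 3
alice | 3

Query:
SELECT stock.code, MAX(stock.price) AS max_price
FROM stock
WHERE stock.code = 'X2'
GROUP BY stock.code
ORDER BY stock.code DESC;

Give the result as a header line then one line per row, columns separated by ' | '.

After WHERE (1 rows):
stock.name | stock.price | stock.yr | stock.code
eve | 4 | 6 | X2
After GROUP BY (1 rows):
stock.code | max_price
X2 | 4
After ORDER BY (1 rows):
stock.code | max_price
X2 | 4

== RESULT ==
stock.code | max_price
X2 | 4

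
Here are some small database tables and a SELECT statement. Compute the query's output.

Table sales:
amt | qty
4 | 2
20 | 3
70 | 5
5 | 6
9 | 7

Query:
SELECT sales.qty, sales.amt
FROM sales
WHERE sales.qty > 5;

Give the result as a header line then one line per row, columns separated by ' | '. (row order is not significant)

== RESULT ==
sales.qty | sales.amt
6 | 5
7 | 9

Derivation:
After WHERE (2 rows):
sales.amt | sales.qty
5 | 6
9 | 7
After SELECT (2 rows):
sales.qty | sales.amt
6 | 5
7 | 9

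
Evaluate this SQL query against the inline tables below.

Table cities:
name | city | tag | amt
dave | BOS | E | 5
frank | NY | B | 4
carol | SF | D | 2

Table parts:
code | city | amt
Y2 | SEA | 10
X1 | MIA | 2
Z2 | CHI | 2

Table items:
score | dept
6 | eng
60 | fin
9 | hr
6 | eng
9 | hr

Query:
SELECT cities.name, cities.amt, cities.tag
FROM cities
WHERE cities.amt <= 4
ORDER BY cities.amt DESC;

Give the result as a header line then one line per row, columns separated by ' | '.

== RESULT ==
cities.name | cities.amt | cities.tag
frank | 4 | B
carol | 2 | D

Derivation:
After WHERE (2 rows):
cities.name | cities.city | cities.tag | cities.amt
frank | NY | B | 4
carol | SF | D | 2
After SELECT (2 rows):
cities.name | cities.amt | cities.tag
frank | 4 | B
carol | 2 | D
After ORDER BY (2 rows):
cities.name | cities.amt | cities.tag
frank | 4 | B
carol | 2 | D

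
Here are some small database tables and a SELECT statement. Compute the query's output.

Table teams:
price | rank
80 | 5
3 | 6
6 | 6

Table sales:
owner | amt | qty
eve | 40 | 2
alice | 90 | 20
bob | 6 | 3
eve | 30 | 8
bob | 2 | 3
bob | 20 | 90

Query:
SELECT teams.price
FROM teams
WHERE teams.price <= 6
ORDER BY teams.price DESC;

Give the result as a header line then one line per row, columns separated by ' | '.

== RESULT ==
teams.price
6
3

Derivation:
After WHERE (2 rows):
teams.price | teams.rank
3 | 6
6 | 6
After SELECT (2 rows):
teams.price
3
6
After ORDER BY (2 rows):
teams.price
6
3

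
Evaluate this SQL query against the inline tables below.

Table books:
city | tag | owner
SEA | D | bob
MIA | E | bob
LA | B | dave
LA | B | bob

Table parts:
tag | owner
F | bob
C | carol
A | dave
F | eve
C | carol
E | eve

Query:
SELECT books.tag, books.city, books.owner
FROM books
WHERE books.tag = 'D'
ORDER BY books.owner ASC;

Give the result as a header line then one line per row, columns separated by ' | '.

== RESULT ==
books.tag | books.city | books.owner
D | SEA | bob

Derivation:
After WHERE (1 rows):
books.city | books.tag | books.owner
SEA | D | bob
After SELECT (1 rows):
books.tag | books.city | books.owner
D | SEA | bob
After ORDER BY (1 rows):
books.tag | books.city | books.owner
D | SEA | bob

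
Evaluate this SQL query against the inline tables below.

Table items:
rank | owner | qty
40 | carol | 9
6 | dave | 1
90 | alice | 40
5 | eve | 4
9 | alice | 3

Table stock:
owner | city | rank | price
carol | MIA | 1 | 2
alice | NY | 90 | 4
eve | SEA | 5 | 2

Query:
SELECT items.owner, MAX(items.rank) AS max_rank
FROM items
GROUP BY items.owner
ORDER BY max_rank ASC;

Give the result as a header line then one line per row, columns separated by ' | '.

After GROUP BY (4 rows):
items.owner | max_rank
carol | 40
dave | 6
alice | 90
eve | 5
After ORDER BY (4 rows):
items.owner | max_rank
eve | 5
dave | 6
carol | 40
alice | 90

== RESULT ==
items.owner | max_rank
eve | 5
dave | 6
carol | 40
alice | 90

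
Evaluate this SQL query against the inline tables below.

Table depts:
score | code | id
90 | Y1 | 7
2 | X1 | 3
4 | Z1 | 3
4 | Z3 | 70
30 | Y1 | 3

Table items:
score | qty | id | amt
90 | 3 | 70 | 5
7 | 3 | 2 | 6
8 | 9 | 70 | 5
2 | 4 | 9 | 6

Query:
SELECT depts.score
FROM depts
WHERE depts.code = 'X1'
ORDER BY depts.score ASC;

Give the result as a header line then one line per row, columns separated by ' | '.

After WHERE (1 rows):
depts.score | depts.code | depts.id
2 | X1 | 3
After SELECT (1 rows):
depts.score
2
After ORDER BY (1 rows):
depts.score
2

== RESULT ==
depts.score
2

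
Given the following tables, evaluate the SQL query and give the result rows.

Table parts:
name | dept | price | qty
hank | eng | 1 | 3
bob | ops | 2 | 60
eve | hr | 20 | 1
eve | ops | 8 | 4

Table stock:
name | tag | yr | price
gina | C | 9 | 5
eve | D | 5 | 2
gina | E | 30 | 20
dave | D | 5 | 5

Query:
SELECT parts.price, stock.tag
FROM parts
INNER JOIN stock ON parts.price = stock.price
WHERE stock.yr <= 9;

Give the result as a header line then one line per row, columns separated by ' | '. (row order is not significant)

== RESULT ==
parts.price | stock.tag
2 | D

Derivation:
After JOIN stock (2 rows):
parts.name | parts.dept | parts.price | parts.qty | stock.name | stock.tag | stock.yr | stock.price
bob | ops | 2 | 60 | eve | D | 5 | 2
eve | hr | 20 | 1 | gina | E | 30 | 20
After WHERE (1 rows):
parts.name | parts.dept | parts.price | parts.qty | stock.name | stock.tag | stock.yr | stock.price
bob | ops | 2 | 60 | eve | D | 5 | 2
After SELECT (1 rows):
parts.price | stock.tag
2 | D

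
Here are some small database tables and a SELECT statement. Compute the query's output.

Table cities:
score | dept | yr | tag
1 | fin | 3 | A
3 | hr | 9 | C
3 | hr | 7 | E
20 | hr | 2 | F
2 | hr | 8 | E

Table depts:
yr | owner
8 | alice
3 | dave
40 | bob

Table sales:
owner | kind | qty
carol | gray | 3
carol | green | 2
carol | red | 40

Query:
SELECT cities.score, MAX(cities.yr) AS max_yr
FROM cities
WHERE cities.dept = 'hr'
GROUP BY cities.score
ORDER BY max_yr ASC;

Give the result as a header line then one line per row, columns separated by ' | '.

== RESULT ==
cities.score | max_yr
20 | 2
2 | 8
3 | 9

Derivation:
After WHERE (4 rows):
cities.score | cities.dept | cities.yr | cities.tag
3 | hr | 9 | C
3 | hr | 7 | E
20 | hr | 2 | F
2 | hr | 8 | E
After GROUP BY (3 rows):
cities.score | max_yr
3 | 9
20 | 2
2 | 8
After ORDER BY (3 rows):
cities.score | max_yr
20 | 2
2 | 8
3 | 9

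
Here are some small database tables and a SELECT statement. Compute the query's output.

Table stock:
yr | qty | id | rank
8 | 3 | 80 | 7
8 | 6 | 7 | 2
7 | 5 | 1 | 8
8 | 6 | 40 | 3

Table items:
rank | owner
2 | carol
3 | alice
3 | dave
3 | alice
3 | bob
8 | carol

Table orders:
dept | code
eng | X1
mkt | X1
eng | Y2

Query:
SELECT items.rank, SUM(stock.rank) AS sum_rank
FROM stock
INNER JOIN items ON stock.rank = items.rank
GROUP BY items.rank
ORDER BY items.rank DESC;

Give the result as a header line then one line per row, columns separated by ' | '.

== RESULT ==
items.rank | sum_rank
8 | 8
3 | 12
2 | 2

Derivation:
After JOIN items (6 rows):
stock.yr | stock.qty | stock.id | stock.rank | items.rank | items.owner
8 | 6 | 7 | 2 | 2 | carol
7 | 5 | 1 | 8 | 8 | carol
8 | 6 | 40 | 3 | 3 | alice
8 | 6 | 40 | 3 | 3 | dave
8 | 6 | 40 | 3 | 3 | alice
8 | 6 | 40 | 3 | 3 | bob
After GROUP BY (3 rows):
items.rank | sum_rank
2 | 2
8 | 8
3 | 12
After ORDER BY (3 rows):
items.rank | sum_rank
8 | 8
3 | 12
2 | 2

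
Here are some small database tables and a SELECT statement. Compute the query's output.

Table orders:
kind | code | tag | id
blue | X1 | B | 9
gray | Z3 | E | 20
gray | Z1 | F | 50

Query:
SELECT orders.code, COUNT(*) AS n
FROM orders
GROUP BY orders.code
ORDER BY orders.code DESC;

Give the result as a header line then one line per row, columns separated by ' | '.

== RESULT ==
orders.code | n
Z3 | 1
Z1 | 1
X1 | 1

Derivation:
After GROUP BY (3 rows):
orders.code | n
X1 | 1
Z3 | 1
Z1 | 1
After ORDER BY (3 rows):
orders.code | n
Z3 | 1
Z1 | 1
X1 | 1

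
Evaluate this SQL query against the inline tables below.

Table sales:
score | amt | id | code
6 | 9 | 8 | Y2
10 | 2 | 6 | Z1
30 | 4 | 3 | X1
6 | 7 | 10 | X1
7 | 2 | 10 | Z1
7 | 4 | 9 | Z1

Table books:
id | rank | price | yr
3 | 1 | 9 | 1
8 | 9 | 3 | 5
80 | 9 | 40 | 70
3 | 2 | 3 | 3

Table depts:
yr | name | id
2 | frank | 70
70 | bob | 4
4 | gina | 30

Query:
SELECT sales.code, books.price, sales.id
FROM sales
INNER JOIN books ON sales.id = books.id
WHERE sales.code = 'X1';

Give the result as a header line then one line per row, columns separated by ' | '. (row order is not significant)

== RESULT ==
sales.code | books.price | sales.id
X1 | 9 | 3
X1 | 3 | 3

Derivation:
After JOIN books (3 rows):
sales.score | sales.amt | sales.id | sales.code | books.id | books.rank | books.price | books.yr
6 | 9 | 8 | Y2 | 8 | 9 | 3 | 5
30 | 4 | 3 | X1 | 3 | 1 | 9 | 1
30 | 4 | 3 | X1 | 3 | 2 | 3 | 3
After WHERE (2 rows):
sales.score | sales.amt | sales.id | sales.code | books.id | books.rank | books.price | books.yr
30 | 4 | 3 | X1 | 3 | 1 | 9 | 1
30 | 4 | 3 | X1 | 3 | 2 | 3 | 3
After SELECT (2 rows):
sales.code | books.price | sales.id
X1 | 9 | 3
X1 | 3 | 3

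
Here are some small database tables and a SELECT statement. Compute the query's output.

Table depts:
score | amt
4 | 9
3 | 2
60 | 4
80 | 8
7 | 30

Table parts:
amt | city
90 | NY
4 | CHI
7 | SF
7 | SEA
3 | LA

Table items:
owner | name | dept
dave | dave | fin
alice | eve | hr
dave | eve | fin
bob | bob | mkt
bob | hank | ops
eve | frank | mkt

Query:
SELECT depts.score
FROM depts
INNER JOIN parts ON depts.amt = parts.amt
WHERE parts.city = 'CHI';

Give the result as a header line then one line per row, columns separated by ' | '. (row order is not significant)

== RESULT ==
depts.score
60

Derivation:
After JOIN parts (1 rows):
depts.score | depts.amt | parts.amt | parts.city
60 | 4 | 4 | CHI
After WHERE (1 rows):
depts.score | depts.amt | parts.amt | parts.city
60 | 4 | 4 | CHI
After SELECT (1 rows):
depts.score
60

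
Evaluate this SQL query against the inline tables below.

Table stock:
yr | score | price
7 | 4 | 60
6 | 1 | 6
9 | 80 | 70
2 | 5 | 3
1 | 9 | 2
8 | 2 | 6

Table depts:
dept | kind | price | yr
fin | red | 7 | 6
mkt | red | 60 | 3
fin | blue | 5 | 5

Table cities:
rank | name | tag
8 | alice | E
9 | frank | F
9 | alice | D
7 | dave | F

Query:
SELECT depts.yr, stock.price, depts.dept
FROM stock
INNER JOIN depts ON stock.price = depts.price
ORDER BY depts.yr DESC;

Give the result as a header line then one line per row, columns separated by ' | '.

After JOIN depts (1 rows):
stock.yr | stock.score | stock.price | depts.dept | depts.kind | depts.price | depts.yr
7 | 4 | 60 | mkt | red | 60 | 3
After SELECT (1 rows):
depts.yr | stock.price | depts.dept
3 | 60 | mkt
After ORDER BY (1 rows):
depts.yr | stock.price | depts.dept
3 | 60 | mkt

== RESULT ==
depts.yr | stock.price | depts.dept
3 | 60 | mkt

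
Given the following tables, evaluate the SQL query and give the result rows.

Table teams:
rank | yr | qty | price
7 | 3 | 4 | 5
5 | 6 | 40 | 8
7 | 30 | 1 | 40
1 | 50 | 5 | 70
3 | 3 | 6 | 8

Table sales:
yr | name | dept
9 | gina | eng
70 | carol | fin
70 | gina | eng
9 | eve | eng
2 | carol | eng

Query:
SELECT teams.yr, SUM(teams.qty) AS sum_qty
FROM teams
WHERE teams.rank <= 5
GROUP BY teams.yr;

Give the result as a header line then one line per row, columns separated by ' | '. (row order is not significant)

After WHERE (3 rows):
teams.rank | teams.yr | teams.qty | teams.price
5 | 6 | 40 | 8
1 | 50 | 5 | 70
3 | 3 | 6 | 8
After GROUP BY (3 rows):
teams.yr | sum_qty
6 | 40
50 | 5
3 | 6

== RESULT ==
teams.yr | sum_qty
6 | 40
50 | 5
3 | 6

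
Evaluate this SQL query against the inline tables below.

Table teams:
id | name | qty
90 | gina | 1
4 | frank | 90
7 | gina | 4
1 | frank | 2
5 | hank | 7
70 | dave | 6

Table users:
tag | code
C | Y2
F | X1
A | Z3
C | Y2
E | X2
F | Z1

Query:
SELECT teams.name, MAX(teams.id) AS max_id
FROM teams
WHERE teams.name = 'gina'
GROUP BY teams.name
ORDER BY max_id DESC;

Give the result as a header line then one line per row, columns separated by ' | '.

== RESULT ==
teams.name | max_id
gina | 90

Derivation:
After WHERE (2 rows):
teams.id | teams.name | teams.qty
90 | gina | 1
7 | gina | 4
After GROUP BY (1 rows):
teams.name | max_id
gina | 90
After ORDER BY (1 rows):
teams.name | max_id
gina | 90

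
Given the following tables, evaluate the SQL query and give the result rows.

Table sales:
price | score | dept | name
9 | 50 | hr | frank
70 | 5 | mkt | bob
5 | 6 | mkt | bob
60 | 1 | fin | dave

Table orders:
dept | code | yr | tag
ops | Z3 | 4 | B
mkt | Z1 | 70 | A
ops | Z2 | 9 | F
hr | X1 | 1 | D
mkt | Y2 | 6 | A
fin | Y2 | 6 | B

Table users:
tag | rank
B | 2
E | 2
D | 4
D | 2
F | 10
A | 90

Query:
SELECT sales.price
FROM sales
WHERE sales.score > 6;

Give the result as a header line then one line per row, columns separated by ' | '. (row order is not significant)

== RESULT ==
sales.price
9

Derivation:
After WHERE (1 rows):
sales.price | sales.score | sales.dept | sales.name
9 | 50 | hr | frank
After SELECT (1 rows):
sales.price
9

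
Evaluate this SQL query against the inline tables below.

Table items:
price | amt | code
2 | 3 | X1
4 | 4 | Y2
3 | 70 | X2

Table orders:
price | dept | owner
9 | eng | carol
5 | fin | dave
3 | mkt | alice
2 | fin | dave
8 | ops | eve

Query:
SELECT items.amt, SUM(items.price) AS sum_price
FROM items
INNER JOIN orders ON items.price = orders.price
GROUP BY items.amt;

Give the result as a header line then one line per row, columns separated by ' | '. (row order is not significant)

== RESULT ==
items.amt | sum_price
3 | 2
70 | 3

Derivation:
After JOIN orders (2 rows):
items.price | items.amt | items.code | orders.price | orders.dept | orders.owner
2 | 3 | X1 | 2 | fin | dave
3 | 70 | X2 | 3 | mkt | alice
After GROUP BY (2 rows):
items.amt | sum_price
3 | 2
70 | 3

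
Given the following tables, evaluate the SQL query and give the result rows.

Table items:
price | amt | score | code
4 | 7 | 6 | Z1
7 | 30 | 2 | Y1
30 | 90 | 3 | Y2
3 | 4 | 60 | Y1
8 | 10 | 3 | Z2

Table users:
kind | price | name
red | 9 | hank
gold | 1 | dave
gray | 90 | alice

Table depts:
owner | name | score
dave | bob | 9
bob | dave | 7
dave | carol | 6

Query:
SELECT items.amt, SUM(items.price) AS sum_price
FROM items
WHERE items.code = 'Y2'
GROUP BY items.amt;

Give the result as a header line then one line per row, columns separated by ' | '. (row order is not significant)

After WHERE (1 rows):
items.price | items.amt | items.score | items.code
30 | 90 | 3 | Y2
After GROUP BY (1 rows):
items.amt | sum_price
90 | 30

== RESULT ==
items.amt | sum_price
90 | 30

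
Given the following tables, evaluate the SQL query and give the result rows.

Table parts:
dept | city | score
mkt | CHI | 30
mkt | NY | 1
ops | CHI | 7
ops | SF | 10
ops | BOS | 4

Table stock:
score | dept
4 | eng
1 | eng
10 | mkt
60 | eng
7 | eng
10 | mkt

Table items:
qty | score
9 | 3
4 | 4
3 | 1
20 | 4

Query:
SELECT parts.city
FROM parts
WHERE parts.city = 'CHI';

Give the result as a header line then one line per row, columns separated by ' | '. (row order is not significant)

After WHERE (2 rows):
parts.dept | parts.city | parts.score
mkt | CHI | 30
ops | CHI | 7
After SELECT (2 rows):
parts.city
CHI
CHI

== RESULT ==
parts.city
CHI
CHI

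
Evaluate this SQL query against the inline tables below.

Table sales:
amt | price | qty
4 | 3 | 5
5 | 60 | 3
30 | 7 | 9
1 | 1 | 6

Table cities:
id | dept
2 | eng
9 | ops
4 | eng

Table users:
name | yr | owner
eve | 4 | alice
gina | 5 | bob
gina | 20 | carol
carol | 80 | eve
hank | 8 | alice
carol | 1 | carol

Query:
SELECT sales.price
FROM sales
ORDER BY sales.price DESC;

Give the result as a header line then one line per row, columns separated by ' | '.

== RESULT ==
sales.price
60
7
3
1

Derivation:
After SELECT (4 rows):
sales.price
3
60
7
1
After ORDER BY (4 rows):
sales.price
60
7
3
1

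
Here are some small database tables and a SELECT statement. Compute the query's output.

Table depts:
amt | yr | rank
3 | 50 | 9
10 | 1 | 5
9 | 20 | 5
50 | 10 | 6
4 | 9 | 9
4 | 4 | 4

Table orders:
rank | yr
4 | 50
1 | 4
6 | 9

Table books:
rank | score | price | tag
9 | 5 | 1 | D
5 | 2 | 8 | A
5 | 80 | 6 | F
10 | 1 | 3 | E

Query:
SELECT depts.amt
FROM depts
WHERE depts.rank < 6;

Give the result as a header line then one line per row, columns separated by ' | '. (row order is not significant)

== RESULT ==
depts.amt
10
9
4

Derivation:
After WHERE (3 rows):
depts.amt | depts.yr | depts.rank
10 | 1 | 5
9 | 20 | 5
4 | 4 | 4
After SELECT (3 rows):
depts.amt
10
9
4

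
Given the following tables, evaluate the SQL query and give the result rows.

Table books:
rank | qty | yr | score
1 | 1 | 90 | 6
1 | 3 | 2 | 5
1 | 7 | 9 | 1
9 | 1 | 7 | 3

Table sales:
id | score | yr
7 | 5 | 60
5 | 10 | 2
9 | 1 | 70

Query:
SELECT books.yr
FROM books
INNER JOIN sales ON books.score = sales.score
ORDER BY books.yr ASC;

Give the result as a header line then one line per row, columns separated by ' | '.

After JOIN sales (2 rows):
books.rank | books.qty | books.yr | books.score | sales.id | sales.score | sales.yr
1 | 3 | 2 | 5 | 7 | 5 | 60
1 | 7 | 9 | 1 | 9 | 1 | 70
After SELECT (2 rows):
books.yr
2
9
After ORDER BY (2 rows):
books.yr
2
9

== RESULT ==
books.yr
2
9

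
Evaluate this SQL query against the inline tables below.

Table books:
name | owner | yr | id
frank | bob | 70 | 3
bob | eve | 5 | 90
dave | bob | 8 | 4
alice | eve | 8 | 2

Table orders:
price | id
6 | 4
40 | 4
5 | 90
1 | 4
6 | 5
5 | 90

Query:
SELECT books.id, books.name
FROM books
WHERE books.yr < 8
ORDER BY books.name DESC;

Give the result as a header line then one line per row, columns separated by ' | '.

After WHERE (1 rows):
books.name | books.owner | books.yr | books.id
bob | eve | 5 | 90
After SELECT (1 rows):
books.id | books.name
90 | bob
After ORDER BY (1 rows):
books.id | books.name
90 | bob

== RESULT ==
books.id | books.name
90 | bob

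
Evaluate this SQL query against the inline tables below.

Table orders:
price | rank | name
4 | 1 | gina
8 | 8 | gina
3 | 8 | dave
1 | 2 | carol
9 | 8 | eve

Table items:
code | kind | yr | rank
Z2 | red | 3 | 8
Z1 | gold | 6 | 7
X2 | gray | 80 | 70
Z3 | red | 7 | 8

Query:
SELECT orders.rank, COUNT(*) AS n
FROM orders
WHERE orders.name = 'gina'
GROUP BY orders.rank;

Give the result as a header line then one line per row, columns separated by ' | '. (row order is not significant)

== RESULT ==
orders.rank | n
1 | 1
8 | 1

Derivation:
After WHERE (2 rows):
orders.price | orders.rank | orders.name
4 | 1 | gina
8 | 8 | gina
After GROUP BY (2 rows):
orders.rank | n
1 | 1
8 | 1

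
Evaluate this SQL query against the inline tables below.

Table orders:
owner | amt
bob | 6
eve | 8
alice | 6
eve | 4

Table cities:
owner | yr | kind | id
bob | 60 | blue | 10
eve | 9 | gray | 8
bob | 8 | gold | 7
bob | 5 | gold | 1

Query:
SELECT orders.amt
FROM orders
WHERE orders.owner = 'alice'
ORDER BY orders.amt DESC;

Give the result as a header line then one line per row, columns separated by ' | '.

== RESULT ==
orders.amt
6

Derivation:
After WHERE (1 rows):
orders.owner | orders.amt
alice | 6
After SELECT (1 rows):
orders.amt
6
After ORDER BY (1 rows):
orders.amt
6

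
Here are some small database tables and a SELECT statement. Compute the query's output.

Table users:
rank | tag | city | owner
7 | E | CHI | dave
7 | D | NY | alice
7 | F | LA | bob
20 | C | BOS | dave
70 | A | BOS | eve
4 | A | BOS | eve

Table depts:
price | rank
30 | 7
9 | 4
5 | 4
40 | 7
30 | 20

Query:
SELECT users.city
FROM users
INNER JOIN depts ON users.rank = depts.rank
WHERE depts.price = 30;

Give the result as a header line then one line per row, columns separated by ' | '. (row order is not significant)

After JOIN depts (9 rows):
users.rank | users.tag | users.city | users.owner | depts.price | depts.rank
7 | E | CHI | dave | 30 | 7
7 | E | CHI | dave | 40 | 7
7 | D | NY | alice | 30 | 7
7 | D | NY | alice | 40 | 7
7 | F | LA | bob | 30 | 7
7 | F | LA | bob | 40 | 7
20 | C | BOS | dave | 30 | 20
4 | A | BOS | eve | 9 | 4
4 | A | BOS | eve | 5 | 4
After WHERE (4 rows):
users.rank | users.tag | users.city | users.owner | depts.price | depts.rank
7 | E | CHI | dave | 30 | 7
7 | D | NY | alice | 30 | 7
7 | F | LA | bob | 30 | 7
20 | C | BOS | dave | 30 | 20
After SELECT (4 rows):
users.city
CHI
NY
LA
BOS

== RESULT ==
users.city
CHI
NY
LA
BOS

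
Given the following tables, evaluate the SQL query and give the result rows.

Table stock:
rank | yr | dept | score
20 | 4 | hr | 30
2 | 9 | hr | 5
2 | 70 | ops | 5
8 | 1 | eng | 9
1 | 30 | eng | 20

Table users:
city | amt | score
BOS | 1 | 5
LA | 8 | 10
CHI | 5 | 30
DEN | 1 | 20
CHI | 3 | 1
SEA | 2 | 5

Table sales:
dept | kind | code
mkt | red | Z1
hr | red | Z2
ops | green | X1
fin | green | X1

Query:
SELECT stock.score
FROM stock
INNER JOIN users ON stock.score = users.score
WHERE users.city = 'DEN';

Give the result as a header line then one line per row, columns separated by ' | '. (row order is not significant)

After JOIN users (6 rows):
stock.rank | stock.yr | stock.dept | stock.score | users.city | users.amt | users.score
20 | 4 | hr | 30 | CHI | 5 | 30
2 | 9 | hr | 5 | BOS | 1 | 5
2 | 9 | hr | 5 | SEA | 2 | 5
2 | 70 | ops | 5 | BOS | 1 | 5
2 | 70 | ops | 5 | SEA | 2 | 5
1 | 30 | eng | 20 | DEN | 1 | 20
After WHERE (1 rows):
stock.rank | stock.yr | stock.dept | stock.score | users.city | users.amt | users.score
1 | 30 | eng | 20 | DEN | 1 | 20
After SELECT (1 rows):
stock.score
20

== RESULT ==
stock.score
20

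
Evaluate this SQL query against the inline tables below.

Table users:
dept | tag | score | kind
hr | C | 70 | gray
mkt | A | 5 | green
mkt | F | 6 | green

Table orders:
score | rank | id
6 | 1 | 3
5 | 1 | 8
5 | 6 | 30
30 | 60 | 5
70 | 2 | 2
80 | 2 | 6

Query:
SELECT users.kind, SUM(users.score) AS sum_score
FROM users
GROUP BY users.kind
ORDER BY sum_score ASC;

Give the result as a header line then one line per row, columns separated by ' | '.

== RESULT ==
users.kind | sum_score
green | 11
gray | 70

Derivation:
After GROUP BY (2 rows):
users.kind | sum_score
gray | 70
green | 11
After ORDER BY (2 rows):
users.kind | sum_score
green | 11
gray | 70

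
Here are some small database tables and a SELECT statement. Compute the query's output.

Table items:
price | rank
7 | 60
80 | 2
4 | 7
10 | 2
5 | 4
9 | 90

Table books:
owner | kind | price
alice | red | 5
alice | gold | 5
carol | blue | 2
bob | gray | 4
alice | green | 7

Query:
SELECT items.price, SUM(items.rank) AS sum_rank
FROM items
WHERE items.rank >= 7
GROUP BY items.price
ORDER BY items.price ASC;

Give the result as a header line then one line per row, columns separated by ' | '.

After WHERE (3 rows):
items.price | items.rank
7 | 60
4 | 7
9 | 90
After GROUP BY (3 rows):
items.price | sum_rank
7 | 60
4 | 7
9 | 90
After ORDER BY (3 rows):
items.price | sum_rank
4 | 7
7 | 60
9 | 90

== RESULT ==
items.price | sum_rank
4 | 7
7 | 60
9 | 90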